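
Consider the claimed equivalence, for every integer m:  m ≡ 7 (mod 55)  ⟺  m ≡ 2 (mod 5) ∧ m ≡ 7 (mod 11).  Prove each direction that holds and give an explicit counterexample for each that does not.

(⟸) If m ≡ 2 (mod 5) and m ≡ 7 (mod 11), then by the Chinese remainder theorem m ≡ 7 (mod 55). This is exactly m ≡ 7 (mod 55).

(⟹) Suppose m ≡ 7 (mod 55); write m = 55j + 7. Since 5 ∣ 55, reducing mod 5 gives m ≡ 7 ≡ 2 (mod 5); since 11 ∣ 55, reducing mod 11 gives m ≡ 7 (mod 11).

The biconditional holds.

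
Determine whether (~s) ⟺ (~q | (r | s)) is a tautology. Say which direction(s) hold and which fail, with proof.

[⇒] This fails. Under s = F, q = T, r = F, the left side is true but the right side is false.

[⇐] This fails. Under s = T, q = F, r = F, the left side is false but the right side is true.

Neither direction holds.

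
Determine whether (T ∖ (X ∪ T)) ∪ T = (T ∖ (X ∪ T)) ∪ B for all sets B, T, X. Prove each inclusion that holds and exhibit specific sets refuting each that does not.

(⟹) This inclusion fails. Take B = ∅, T = {1}, X = ∅; then 1 ∈ (T ∖ (X ∪ T)) ∪ T but 1 ∉ (T ∖ (X ∪ T)) ∪ B.

(⟸) This inclusion fails. Take B = {1}, T = ∅, X = ∅; then 1 ∈ (T ∖ (X ∪ T)) ∪ B but 1 ∉ (T ∖ (X ∪ T)) ∪ T.

Neither inclusion holds.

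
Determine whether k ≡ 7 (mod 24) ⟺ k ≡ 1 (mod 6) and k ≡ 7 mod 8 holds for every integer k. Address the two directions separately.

Equivalent; both directions hold.

[⇒] Suppose k ≡ 7 (mod 24); write k = 24j + 7. Since 6 ∣ 24, reducing mod 6 gives k ≡ 7 ≡ 1 (mod 6); since 8 ∣ 24, reducing mod 8 gives k ≡ 7 (mod 8).

[⇐] Conversely, if k ≡ 1 (mod 6) and k ≡ 7 (mod 8), then by the Chinese remainder theorem k ≡ 7 (mod 24). This is exactly k ≡ 7 (mod 24).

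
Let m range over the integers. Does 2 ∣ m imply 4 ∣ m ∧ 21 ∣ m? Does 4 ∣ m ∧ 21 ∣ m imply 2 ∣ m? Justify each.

(→) This fails: take m = 2. Certainly 2 ∣ 2, but 4 ∤ 2.

(←) Suppose 4 ∣ m and 21 ∣ m. Any common multiple of 4 and 21 is a multiple of their lcm; here gcd(4, 21) = 1, so lcm(4, 21) = 4·21 = 84, so 84 ∣ m. Since 2 ∣ 84, it follows that 2 ∣ m.

Not equivalent: only (⇐) holds.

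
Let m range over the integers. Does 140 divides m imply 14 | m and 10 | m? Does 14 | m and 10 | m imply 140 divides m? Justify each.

(⟹) If 140 ∣ m, write m = 140q. Since 140 = 10·14, m = 14·(10q), so 14 ∣ m; and since 140 = 14·10, m = 10·(14q), so 10 ∣ m.

(⟸) This fails: take m = 70. Both 14 ∣ 70 and 10 ∣ 70, yet 70 is not a multiple of 140 (since 70 = 0·140 + 70), so 140 ∤ 70.

Only the forward implication holds.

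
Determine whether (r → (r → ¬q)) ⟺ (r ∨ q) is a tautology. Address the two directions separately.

Neither direction holds.

Forward direction. This fails. Under q = F, r = F, the left side is true but the right side is false.

Converse. This fails. Under q = T, r = T, the left side is false but the right side is true.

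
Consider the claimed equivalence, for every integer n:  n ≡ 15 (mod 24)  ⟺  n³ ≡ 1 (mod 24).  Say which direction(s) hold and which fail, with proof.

Neither direction holds.

(⇒) This fails: take n = 15. Then 15 ≡ 15 (mod 24), but 15³ = 3375 ≡ 15 (mod 24), not 1.

(⇐) This fails: take n = 1. Then 1³ = 1 ≡ 1 (mod 24), yet 1 ≡ 1 (mod 24), not 15.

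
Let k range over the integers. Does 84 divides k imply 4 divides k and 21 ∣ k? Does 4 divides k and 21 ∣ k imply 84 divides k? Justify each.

Both implications hold.

(→) If 84 ∣ k, write k = 84q. Since 84 = 21·4, k = 4·(21q), so 4 ∣ k; and since 84 = 4·21, k = 21·(4q), so 21 ∣ k.

(←) Suppose 4 ∣ k and 21 ∣ k. Any common multiple of 4 and 21 is a multiple of their lcm; here gcd(4, 21) = 1, so lcm(4, 21) = 4·21 = 84, so 84 ∣ k.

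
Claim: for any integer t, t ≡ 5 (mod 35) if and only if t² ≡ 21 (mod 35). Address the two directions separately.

Forward direction. This fails: take t = 5. Then 5 ≡ 5 (mod 35), but 5² = 25 ≡ 25 (mod 35), not 21.

Converse. This fails: take t = 14. Then 14² = 196 ≡ 21 (mod 35), yet 14 ≡ 14 (mod 35), not 5.

(⇒) fails and (⇐) fails.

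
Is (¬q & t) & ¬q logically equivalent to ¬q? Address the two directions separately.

Forward direction. Assume the antecedent. If t is true, the antecedent forces (t = T, q = F), and ¬q holds there. If t is false, the antecedent cannot hold. Either way ¬q holds.

Converse. This fails. Under t = F, q = F, the left side is false but the right side is true.

Only the forward direction holds.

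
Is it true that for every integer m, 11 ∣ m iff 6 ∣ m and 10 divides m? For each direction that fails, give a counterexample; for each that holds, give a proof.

(⟹) This fails: take m = 11. Certainly 11 ∣ 11, but 6 ∤ 11.

(⟸) This fails: take m = 30. Both 6 ∣ 30 and 10 ∣ 30, yet 30 is not a multiple of 11 (since 30 = 2·11 + 8), so 11 ∤ 30.

(⇒) fails and (⇐) fails.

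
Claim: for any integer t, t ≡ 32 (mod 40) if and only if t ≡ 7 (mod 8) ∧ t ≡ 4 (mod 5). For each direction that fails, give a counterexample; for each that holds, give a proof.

Both directions fail.

Forward direction. This fails: t = 32 gives 32 ≡ 32 (mod 40) but 32 ≡ 0 (mod 8), so the conjunction on the right does not hold.

Converse. This fails: t = 39 satisfies both congruences on the right (39 ≡ 7 mod 8 and 39 ≡ 4 mod 5) yet 39 ≡ 39 (mod 40), not 32.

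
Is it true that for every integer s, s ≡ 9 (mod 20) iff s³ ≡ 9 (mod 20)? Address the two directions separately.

Equivalent; both directions hold.

Converse. Suppose s³ ≡ 9 (mod 20). The only residue r in {0, …, 19} with r³ ≡ 9 (mod 20) is r = 9, so s ≡ 9 (mod 20).

Forward direction. Suppose s ≡ 9 (mod 20). Write s = 20j + 9. Then (20j + 9)³ = 8000j³ + 10800j² + 4860j + 729 = 20(400j³ + 540j² + 243j + 36) + 9, so s³ ≡ 9 (mod 20).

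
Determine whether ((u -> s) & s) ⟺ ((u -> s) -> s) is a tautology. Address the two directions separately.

[⇒] Assume the antecedent. If s is true, (u -> s) -> s reduces to true regardless of the other variables. If s is false, the antecedent cannot hold. Either way (u -> s) -> s holds.

[⇐] This fails. Under s = F, u = T, the left side is false but the right side is true.

(⇒) holds; (⇐) fails.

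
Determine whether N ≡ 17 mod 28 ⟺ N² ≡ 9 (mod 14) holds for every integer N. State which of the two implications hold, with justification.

[⇒] Suppose N ≡ 17 (mod 28). Then N² ≡ 17² = 289 (mod 28), and since 14 ∣ 28, also N² ≡ 9 (mod 14).

[⇐] This fails: take N = 3. Then 3² = 9 ≡ 9 (mod 14), yet 3 ≡ 3 (mod 28), not 17.

Only the forward direction holds.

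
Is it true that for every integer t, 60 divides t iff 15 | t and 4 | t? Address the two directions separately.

Both directions hold; the statement is true.

(⟹) If 60 ∣ t, write t = 60q. Since 60 = 4·15, t = 15·(4q), so 15 ∣ t; and since 60 = 15·4, t = 4·(15q), so 4 ∣ t.

(⟸) Suppose 15 ∣ t and 4 ∣ t. Any common multiple of 15 and 4 is a multiple of their lcm; here gcd(15, 4) = 1, so lcm(15, 4) = 15·4 = 60, so 60 ∣ t.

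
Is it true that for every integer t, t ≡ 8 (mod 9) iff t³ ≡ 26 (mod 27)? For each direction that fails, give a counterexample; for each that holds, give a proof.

Forward direction. Suppose t ≡ 8 (mod 9). Working modulo 27, t ∈ {8, 17, 26}; for each such r, r³ ≡ 26 (mod 27).

Converse. The residues r modulo 27 with r³ ≡ 26 (mod 27) are exactly {8, 17, 26}, and each is ≡ 8 (mod 9).

Both directions hold; the statement is true.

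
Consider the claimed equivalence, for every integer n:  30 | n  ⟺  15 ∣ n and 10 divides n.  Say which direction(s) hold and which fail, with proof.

[⇒] If 30 ∣ n, write n = 30q. Since 30 = 2·15, n = 15·(2q), so 15 ∣ n; and since 30 = 3·10, n = 10·(3q), so 10 ∣ n.

[⇐] Suppose 15 ∣ n and 10 ∣ n. Any common multiple of 15 and 10 is a multiple of their lcm; here lcm(15, 10) = 15·10/gcd(15, 10) = 150/5 = 30, so 30 ∣ n.

The biconditional holds.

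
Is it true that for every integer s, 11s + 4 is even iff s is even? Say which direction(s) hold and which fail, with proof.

Equivalent; both directions hold.

[⇒] Suppose 11s + 4 is even. Since 11 is odd, 11s and s have the same parity, so 11s + 4 ≡ s + 4 (mod 2). As 4 is even, 11s + 4 is even exactly when s is even. Thus s is even.

[⇐] Conversely, suppose s is even; write s = 2j. Then 11s + 4 = 11·(2j) + 4 = 2·11j + 4, which is even.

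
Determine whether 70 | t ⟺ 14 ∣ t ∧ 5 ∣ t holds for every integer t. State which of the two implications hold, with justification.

(⇐) Suppose 14 ∣ t and 5 ∣ t. Any common multiple of 14 and 5 is a multiple of their lcm; here gcd(14, 5) = 1, so lcm(14, 5) = 14·5 = 70, so 70 ∣ t.

(⇒) If 70 ∣ t, write t = 70q. Since 70 = 5·14, t = 14·(5q), so 14 ∣ t; and since 70 = 14·5, t = 5·(14q), so 5 ∣ t.

Both directions hold; the statement is true.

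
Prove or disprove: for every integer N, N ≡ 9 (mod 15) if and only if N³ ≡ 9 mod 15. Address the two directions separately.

Both implications hold.

(⇐) Suppose N³ ≡ 9 (mod 15). The only residue r in {0, …, 14} with r³ ≡ 9 (mod 15) is r = 9, so N ≡ 9 (mod 15).

(⇒) Suppose N ≡ 9 (mod 15). Write N = 15j + 9. Then (15j + 9)³ = 3375j³ + 6075j² + 3645j + 729 = 15(225j³ + 405j² + 243j + 48) + 9, so N³ ≡ 9 (mod 15).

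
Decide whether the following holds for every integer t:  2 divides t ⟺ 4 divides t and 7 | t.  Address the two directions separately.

Only the reverse direction holds.

Forward direction. This fails: take t = 2. Certainly 2 ∣ 2, but 4 ∤ 2.

Converse. Suppose 4 ∣ t and 7 ∣ t. Any common multiple of 4 and 7 is a multiple of their lcm; here gcd(4, 7) = 1, so lcm(4, 7) = 4·7 = 28, so 28 ∣ t. Since 2 ∣ 28, it follows that 2 ∣ t.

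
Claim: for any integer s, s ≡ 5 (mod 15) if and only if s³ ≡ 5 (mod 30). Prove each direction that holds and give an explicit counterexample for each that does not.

Forward direction. This fails: take s = 20. Then 20 ≡ 5 (mod 15), but 20³ = 8000 ≡ 20 (mod 30), not 5.

Converse. The residues r modulo 30 with r³ ≡ 5 (mod 30) are exactly {5}, and each is ≡ 5 (mod 15).

Only the converse holds.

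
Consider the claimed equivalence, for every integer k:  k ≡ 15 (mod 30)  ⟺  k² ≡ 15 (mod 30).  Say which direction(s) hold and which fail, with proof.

Both directions hold; the statement is true.

(⟹) Suppose k ≡ 15 (mod 30). Write k = 30j + 15. Then (30j + 15)² = 900j² + 900j + 225 = 30(30j² + 30j + 7) + 15, so k² ≡ 15 (mod 30).

(⟸) Conversely, suppose k² ≡ 15 (mod 30). The only residue r in {0, …, 29} with r² ≡ 15 (mod 30) is r = 15, so k ≡ 15 (mod 30).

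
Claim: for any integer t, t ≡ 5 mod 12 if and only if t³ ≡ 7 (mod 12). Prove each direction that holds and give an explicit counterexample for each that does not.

Forward direction. This fails: take t = 5. Then 5 ≡ 5 (mod 12), but 5³ = 125 ≡ 5 (mod 12), not 7.

Converse. This fails: take t = 7. Then 7³ = 343 ≡ 7 (mod 12), yet 7 ≡ 7 (mod 12), not 5.

Both directions fail.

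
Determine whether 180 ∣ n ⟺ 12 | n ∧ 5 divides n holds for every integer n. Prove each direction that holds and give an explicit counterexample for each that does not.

(⇒) If 180 ∣ n, write n = 180q. Since 180 = 15·12, n = 12·(15q), so 12 ∣ n; and since 180 = 36·5, n = 5·(36q), so 5 ∣ n.

(⇐) This fails: take n = 60. Both 12 ∣ 60 and 5 ∣ 60, yet 60 is not a multiple of 180 (since 60 = 0·180 + 60), so 180 ∤ 60.

Only the forward direction holds.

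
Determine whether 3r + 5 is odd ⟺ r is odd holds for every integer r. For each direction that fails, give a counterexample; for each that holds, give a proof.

Neither direction holds.

(⟹) This fails: r = 0 gives 3r + 5 = 5, which is odd, but 0 is even, not odd.

(⟸) This also fails: r = 3 is odd, but 3r + 5 = 14 is even, not odd.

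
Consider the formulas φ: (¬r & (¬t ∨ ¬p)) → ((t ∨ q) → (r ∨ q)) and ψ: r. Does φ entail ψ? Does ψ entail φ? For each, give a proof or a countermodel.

(⟹) This fails. Under q = F, r = F, p = F, t = F, the left side is true but the right side is false.

(⟸) Assume the antecedent. If r is true, the consequent reduces to true regardless of the other variables. If r is false, the antecedent cannot hold. Either way the consequent holds.

(⇒) fails; (⇐) holds.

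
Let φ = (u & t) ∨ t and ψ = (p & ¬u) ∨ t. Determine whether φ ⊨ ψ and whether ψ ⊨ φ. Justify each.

The forward direction holds; the converse fails.

[⇐] This fails. Under u = F, t = F, p = T, the left side is false but the right side is true.

[⇒] Assume the antecedent. If u is true, the antecedent forces (u = T, t = T, p = F) or (u = T, t = T, p = T), and (p & ¬u) ∨ t holds there. If u is false, the antecedent forces (u = F, t = T, p = F) or (u = F, t = T, p = T), and (p & ¬u) ∨ t holds there. Either way (p & ¬u) ∨ t holds.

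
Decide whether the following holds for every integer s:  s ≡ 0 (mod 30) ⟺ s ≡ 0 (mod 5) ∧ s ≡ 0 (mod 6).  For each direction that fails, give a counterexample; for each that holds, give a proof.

(⟹) Suppose s ≡ 0 (mod 30); write s = 30j + 0. Since 5 ∣ 30, reducing mod 5 gives s ≡ 0 (mod 5); since 6 ∣ 30, reducing mod 6 gives s ≡ 0 (mod 6).

(⟸) Conversely, if s ≡ 0 (mod 5) and s ≡ 0 (mod 6), then by the Chinese remainder theorem s ≡ 0 (mod 30). This is exactly s ≡ 0 (mod 30).

Both implications hold.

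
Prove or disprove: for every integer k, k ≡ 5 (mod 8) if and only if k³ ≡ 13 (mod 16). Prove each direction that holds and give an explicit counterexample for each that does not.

(→) This fails: take k = 13. Then 13 ≡ 5 (mod 8), but 13³ = 2197 ≡ 5 (mod 16), not 13.

(←) Conversely, the residues r modulo 16 with r³ ≡ 13 (mod 16) are exactly {5}, and each is ≡ 5 (mod 8).

Only the reverse direction holds.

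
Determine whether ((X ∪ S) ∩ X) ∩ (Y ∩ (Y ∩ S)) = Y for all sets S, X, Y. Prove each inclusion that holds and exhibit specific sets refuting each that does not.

(⊆) Let x ∈ ((X ∪ S) ∩ X) ∩ (Y ∩ (Y ∩ S)). Then x ∈ S ∩ X ∩ Y, from which x ∈ Y.

(⊇) This inclusion fails. Take S = ∅, X = ∅, Y = {1}; then 1 ∈ Y but 1 ∉ ((X ∪ S) ∩ X) ∩ (Y ∩ (Y ∩ S)).

(⊆) holds; (⊇) fails.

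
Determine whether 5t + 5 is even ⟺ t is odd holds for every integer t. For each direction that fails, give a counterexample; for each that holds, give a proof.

Both directions hold.

(⟹) Suppose 5t + 5 is even. Since 5 is odd, 5t and t have the same parity, so 5t + 5 ≡ t + 5 (mod 2). As 5 is odd, 5t + 5 is even exactly when t is odd. Thus t is odd.

(⟸) Conversely, suppose t is odd; write t = 2j + 1. Then 5t + 5 = 5·(2j + 1) + 5 = 2·5j + 10, which is even.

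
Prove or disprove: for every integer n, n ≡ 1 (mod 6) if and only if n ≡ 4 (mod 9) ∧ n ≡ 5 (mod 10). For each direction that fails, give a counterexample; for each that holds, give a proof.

(⇒) fails; (⇐) holds.

(⇒) This fails: n = 1 gives 1 ≡ 1 (mod 6) but 1 ≡ 1 (mod 9), so the conjunction on the right does not hold.

(⇐) Conversely, if n ≡ 4 (mod 9) and n ≡ 5 (mod 10), then by the Chinese remainder theorem n ≡ 85 (mod 90). Since 85 ≡ 1 (mod 6) and 6 ∣ 90, we get n ≡ 1 (mod 6).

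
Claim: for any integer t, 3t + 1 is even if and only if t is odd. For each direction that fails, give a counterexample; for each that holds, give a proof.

(⟹) Suppose 3t + 1 is even. Since 3 is odd, 3t and t have the same parity, so 3t + 1 ≡ t + 1 (mod 2). As 1 is odd, 3t + 1 is even exactly when t is odd. Thus t is odd.

(⟸) Conversely, suppose t is odd; write t = 2j + 1. Then 3t + 1 = 3·(2j + 1) + 1 = 2·3j + 4, which is even.

Both implications hold.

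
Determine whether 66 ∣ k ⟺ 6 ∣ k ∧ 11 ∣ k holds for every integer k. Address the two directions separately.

Both directions hold; the statement is true.

(⇒) If 66 ∣ k, write k = 66q. Since 66 = 11·6, k = 6·(11q), so 6 ∣ k; and since 66 = 6·11, k = 11·(6q), so 11 ∣ k.

(⇐) Suppose 6 ∣ k and 11 ∣ k. Any common multiple of 6 and 11 is a multiple of their lcm; here gcd(6, 11) = 1, so lcm(6, 11) = 6·11 = 66, so 66 ∣ k.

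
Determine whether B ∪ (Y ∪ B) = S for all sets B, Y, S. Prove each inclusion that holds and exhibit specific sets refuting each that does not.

Forward inclusion. This inclusion fails. Take B = {1}, Y = ∅, S = ∅; then 1 ∈ B ∪ (Y ∪ B) but 1 ∉ S.

Reverse inclusion. This inclusion fails. Take B = ∅, Y = ∅, S = {1}; then 1 ∈ S but 1 ∉ B ∪ (Y ∪ B).

Both inclusions fail.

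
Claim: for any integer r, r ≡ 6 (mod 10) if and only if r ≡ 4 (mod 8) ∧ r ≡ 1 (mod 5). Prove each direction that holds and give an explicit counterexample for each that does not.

Only the converse holds.

(⇐) If r ≡ 4 (mod 8) and r ≡ 1 (mod 5), then by the Chinese remainder theorem r ≡ 36 (mod 40). Since 36 ≡ 6 (mod 10) and 10 ∣ 40, we get r ≡ 6 (mod 10).

(⇒) This fails: r = 16 gives 16 ≡ 6 (mod 10) but 16 ≡ 0 (mod 8), so the conjunction on the right does not hold.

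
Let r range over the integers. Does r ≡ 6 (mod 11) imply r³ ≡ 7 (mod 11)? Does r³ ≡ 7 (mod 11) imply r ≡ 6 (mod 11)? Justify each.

Both implications hold.

(→) Suppose r ≡ 6 (mod 11). Write r = 11j + 6. Then (11j + 6)³ = 1331j³ + 2178j² + 1188j + 216 = 11(121j³ + 198j² + 108j + 19) + 7, so r³ ≡ 7 (mod 11).

(←) Conversely, suppose r³ ≡ 7 (mod 11). The only residue r in {0, …, 10} with r³ ≡ 7 (mod 11) is r = 6, so r ≡ 6 (mod 11).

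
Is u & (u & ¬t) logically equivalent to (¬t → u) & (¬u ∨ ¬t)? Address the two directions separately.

[⇒] Assume the antecedent. If u is true, the antecedent forces (u = T, t = F), and (¬t → u) & (¬u ∨ ¬t) holds there. If u is false, the antecedent cannot hold. Either way (¬t → u) & (¬u ∨ ¬t) holds.

[⇐] This fails. Under u = F, t = T, the left side is false but the right side is true.

Only the forward direction holds.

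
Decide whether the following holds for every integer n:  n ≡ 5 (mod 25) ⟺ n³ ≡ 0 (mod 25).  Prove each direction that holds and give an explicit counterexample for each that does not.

Only the forward direction holds.

Converse. This fails: take n = 0. Then 0³ = 0 ≡ 0 (mod 25), yet 0 ≡ 0 (mod 25), not 5.

Forward direction. Suppose n ≡ 5 (mod 25). Write n = 25j + 5. Then (25j + 5)³ = 15625j³ + 9375j² + 1875j + 125 = 25(625j³ + 375j² + 75j + 5) + 0, so n³ ≡ 0 (mod 25).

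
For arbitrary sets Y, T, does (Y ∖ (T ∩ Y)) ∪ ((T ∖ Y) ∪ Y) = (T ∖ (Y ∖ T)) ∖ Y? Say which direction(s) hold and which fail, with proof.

Only the reverse inclusion holds.

(⟹) This inclusion fails. Take Y = {1}, T = ∅; then 1 ∈ (Y ∖ (T ∩ Y)) ∪ ((T ∖ Y) ∪ Y) but 1 ∉ (T ∖ (Y ∖ T)) ∖ Y.

(⟸) Let x ∈ (T ∖ (Y ∖ T)) ∖ Y. Then x ∈ T and x ∉ Y, from which x ∈ (Y ∖ (T ∩ Y)) ∪ ((T ∖ Y) ∪ Y).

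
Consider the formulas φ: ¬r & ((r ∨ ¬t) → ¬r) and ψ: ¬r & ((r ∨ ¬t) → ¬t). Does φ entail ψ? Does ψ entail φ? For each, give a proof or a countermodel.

Both directions hold.

Forward direction. Assume the antecedent. If t is true, the antecedent forces (t = T, r = F), and ¬r & ((r ∨ ¬t) → ¬t) holds there. If t is false, the antecedent forces (t = F, r = F), and ¬r & ((r ∨ ¬t) → ¬t) holds there. Either way ¬r & ((r ∨ ¬t) → ¬t) holds.

Converse. Assume the antecedent. If t is true, the antecedent forces (t = T, r = F), and ¬r & ((r ∨ ¬t) → ¬r) holds there. If t is false, the antecedent forces (t = F, r = F), and ¬r & ((r ∨ ¬t) → ¬r) holds there. Either way ¬r & ((r ∨ ¬t) → ¬r) holds.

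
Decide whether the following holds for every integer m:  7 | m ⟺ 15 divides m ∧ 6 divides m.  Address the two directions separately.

(⇒) fails and (⇐) fails.

(⇒) This fails: take m = 7. Certainly 7 ∣ 7, but 15 ∤ 7.

(⇐) This fails: take m = 30. Both 15 ∣ 30 and 6 ∣ 30, yet 30 is not a multiple of 7 (since 30 = 4·7 + 2), so 7 ∤ 30.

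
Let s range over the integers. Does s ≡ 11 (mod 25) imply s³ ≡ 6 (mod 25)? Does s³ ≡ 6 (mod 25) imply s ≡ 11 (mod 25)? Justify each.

Equivalent; both directions hold.

(←) Suppose s³ ≡ 6 (mod 25). The only residue r in {0, …, 24} with r³ ≡ 6 (mod 25) is r = 11, so s ≡ 11 (mod 25).

(→) Suppose s ≡ 11 (mod 25). Write s = 25j + 11. Then (25j + 11)³ = 15625j³ + 20625j² + 9075j + 1331 = 25(625j³ + 825j² + 363j + 53) + 6, so s³ ≡ 6 (mod 25).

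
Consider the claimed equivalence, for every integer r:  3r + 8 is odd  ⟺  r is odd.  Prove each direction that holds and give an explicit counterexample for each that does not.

(⇒) Suppose 3r + 8 is odd. Since 3 is odd, 3r and r have the same parity, so 3r + 8 ≡ r + 8 (mod 2). As 8 is even, 3r + 8 is odd exactly when r is odd. Thus r is odd.

(⇐) Conversely, suppose r is odd; write r = 2j + 1. Then 3r + 8 = 3·(2j + 1) + 8 = 2·3j + 11, which is odd.

Both directions hold; the statement is true.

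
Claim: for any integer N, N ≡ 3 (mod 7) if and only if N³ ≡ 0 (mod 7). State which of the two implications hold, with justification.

Both directions fail.

[⇒] This fails: take N = 3. Then 3 ≡ 3 (mod 7), but 3³ = 27 ≡ 6 (mod 7), not 0.

[⇐] This fails: take N = 0. Then 0³ = 0 ≡ 0 (mod 7), yet 0 ≡ 0 (mod 7), not 3.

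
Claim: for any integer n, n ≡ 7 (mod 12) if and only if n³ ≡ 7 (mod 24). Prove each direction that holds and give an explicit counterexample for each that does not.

[⇐] The residues r modulo 24 with r³ ≡ 7 (mod 24) are exactly {7}, and each is ≡ 7 (mod 12).

[⇒] This fails: take n = 19. Then 19 ≡ 7 (mod 12), but 19³ = 6859 ≡ 19 (mod 24), not 7.

Only the reverse direction holds.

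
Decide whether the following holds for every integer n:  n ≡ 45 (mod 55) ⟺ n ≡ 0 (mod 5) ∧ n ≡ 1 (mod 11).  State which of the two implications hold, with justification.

The biconditional holds.

[⇒] Suppose n ≡ 45 (mod 55); write n = 55j + 45. Since 5 ∣ 55, reducing mod 5 gives n ≡ 45 ≡ 0 (mod 5); since 11 ∣ 55, reducing mod 11 gives n ≡ 45 ≡ 1 (mod 11).

[⇐] Conversely, if n ≡ 0 (mod 5) and n ≡ 1 (mod 11), then by the Chinese remainder theorem n ≡ 45 (mod 55). This is exactly n ≡ 45 (mod 55).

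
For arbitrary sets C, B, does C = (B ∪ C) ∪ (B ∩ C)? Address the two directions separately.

(⊆) Let x ∈ C. Then either x ∈ C and x ∉ B; or x ∈ C ∩ B. In each case x ∈ (B ∪ C) ∪ (B ∩ C), so C ⊆ (B ∪ C) ∪ (B ∩ C).

(⊇) This inclusion fails. Take C = ∅, B = {1}; then 1 ∈ (B ∪ C) ∪ (B ∩ C) but 1 ∉ C.

The sets are not equal: only the forward inclusion holds.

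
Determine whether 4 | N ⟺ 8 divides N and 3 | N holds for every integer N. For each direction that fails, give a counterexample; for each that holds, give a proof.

The forward direction fails; the converse holds.

(⟹) This fails: take N = 4. Certainly 4 ∣ 4, but 8 ∤ 4.

(⟸) Suppose 8 ∣ N and 3 ∣ N. Any common multiple of 8 and 3 is a multiple of their lcm; here gcd(8, 3) = 1, so lcm(8, 3) = 8·3 = 24, so 24 ∣ N. Since 4 ∣ 24, it follows that 4 ∣ N.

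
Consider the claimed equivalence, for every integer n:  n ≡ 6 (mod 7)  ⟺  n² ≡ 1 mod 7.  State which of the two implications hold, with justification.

Converse. This fails: take n = 1. Then 1² = 1 ≡ 1 (mod 7), yet 1 ≡ 1 (mod 7), not 6.

Forward direction. Suppose n ≡ 6 (mod 7). Write n = 7j + 6. Then (7j + 6)² = 49j² + 84j + 36 = 7(7j² + 12j + 5) + 1, so n² ≡ 1 (mod 7).

The forward direction holds; the converse fails.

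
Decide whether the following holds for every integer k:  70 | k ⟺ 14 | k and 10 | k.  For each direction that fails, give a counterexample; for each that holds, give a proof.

Equivalent; both directions hold.

(⟸) Suppose 14 ∣ k and 10 ∣ k. Any common multiple of 14 and 10 is a multiple of their lcm; here lcm(14, 10) = 14·10/gcd(14, 10) = 140/2 = 70, so 70 ∣ k.

(⟹) If 70 ∣ k, write k = 70q. Since 70 = 5·14, k = 14·(5q), so 14 ∣ k; and since 70 = 7·10, k = 10·(7q), so 10 ∣ k.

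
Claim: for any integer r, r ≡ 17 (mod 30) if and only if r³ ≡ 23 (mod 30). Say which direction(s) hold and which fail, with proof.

Both directions hold.

(⇒) Suppose r ≡ 17 (mod 30). Write r = 30j + 17. Then (30j + 17)³ = 27000j³ + 45900j² + 26010j + 4913 = 30(900j³ + 1530j² + 867j + 163) + 23, so r³ ≡ 23 (mod 30).

(⇐) Conversely, suppose r³ ≡ 23 (mod 30). The only residue r in {0, …, 29} with r³ ≡ 23 (mod 30) is r = 17, so r ≡ 17 (mod 30).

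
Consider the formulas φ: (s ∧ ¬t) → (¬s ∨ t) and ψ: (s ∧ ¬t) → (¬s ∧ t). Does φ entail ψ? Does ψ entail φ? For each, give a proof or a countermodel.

Forward direction. Assume the antecedent. If t is true, (s ∧ ¬t) → (¬s ∧ t) reduces to true regardless of the other variables. If t is false, the antecedent forces (t = F, s = F), and (s ∧ ¬t) → (¬s ∧ t) holds there. Either way (s ∧ ¬t) → (¬s ∧ t) holds.

Converse. Assume the antecedent. If t is true, (s ∧ ¬t) → (¬s ∨ t) reduces to true regardless of the other variables. If t is false, the antecedent forces (t = F, s = F), and (s ∧ ¬t) → (¬s ∨ t) holds there. Either way (s ∧ ¬t) → (¬s ∨ t) holds.

Both directions hold; the statement is true.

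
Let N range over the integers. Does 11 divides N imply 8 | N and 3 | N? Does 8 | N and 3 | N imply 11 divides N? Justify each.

(⇒) This fails: take N = 11. Certainly 11 ∣ 11, but 8 ∤ 11.

(⇐) This fails: take N = 24. Both 8 ∣ 24 and 3 ∣ 24, yet 24 is not a multiple of 11 (since 24 = 2·11 + 2), so 11 ∤ 24.

Both directions fail.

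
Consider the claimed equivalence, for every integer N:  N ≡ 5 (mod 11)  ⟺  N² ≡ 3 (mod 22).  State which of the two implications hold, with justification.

Neither direction holds.

(⟹) This fails: take N = 16. Then 16 ≡ 5 (mod 11), but 16² = 256 ≡ 14 (mod 22), not 3.

(⟸) This fails: take N = 17. Then 17² = 289 ≡ 3 (mod 22), yet 17 ≡ 6 (mod 11), not 5.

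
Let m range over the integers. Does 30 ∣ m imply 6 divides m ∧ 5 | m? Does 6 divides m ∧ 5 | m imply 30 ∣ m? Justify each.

Equivalent; both directions hold.

(⟸) Suppose 6 ∣ m and 5 ∣ m. Any common multiple of 6 and 5 is a multiple of their lcm; here gcd(6, 5) = 1, so lcm(6, 5) = 6·5 = 30, so 30 ∣ m.

(⟹) If 30 ∣ m, write m = 30q. Since 30 = 5·6, m = 6·(5q), so 6 ∣ m; and since 30 = 6·5, m = 5·(6q), so 5 ∣ m.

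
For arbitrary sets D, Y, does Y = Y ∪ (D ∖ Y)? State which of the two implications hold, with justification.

(⊆) Let x ∈ Y. Then either x ∈ Y and x ∉ D; or x ∈ D ∩ Y. In each case x ∈ Y ∪ (D ∖ Y), so Y ⊆ Y ∪ (D ∖ Y).

(⊇) This inclusion fails. Take D = {1}, Y = ∅; then 1 ∈ Y ∪ (D ∖ Y) but 1 ∉ Y.

(⊆) holds; (⊇) fails.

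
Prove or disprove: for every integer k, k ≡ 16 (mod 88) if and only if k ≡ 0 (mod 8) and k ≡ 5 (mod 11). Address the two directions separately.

Equivalent; both directions hold.

[⇐] If k ≡ 0 (mod 8) and k ≡ 5 (mod 11), then by the Chinese remainder theorem k ≡ 16 (mod 88). This is exactly k ≡ 16 (mod 88).

[⇒] Suppose k ≡ 16 (mod 88); write k = 88j + 16. Since 8 ∣ 88, reducing mod 8 gives k ≡ 16 ≡ 0 (mod 8); since 11 ∣ 88, reducing mod 11 gives k ≡ 16 ≡ 5 (mod 11).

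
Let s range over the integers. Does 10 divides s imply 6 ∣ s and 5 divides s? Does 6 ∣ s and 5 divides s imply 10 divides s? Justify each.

Converse. Suppose 6 ∣ s and 5 ∣ s. Any common multiple of 6 and 5 is a multiple of their lcm; here gcd(6, 5) = 1, so lcm(6, 5) = 6·5 = 30, so 30 ∣ s. Since 10 ∣ 30, it follows that 10 ∣ s.

Forward direction. This fails: take s = 10. Certainly 10 ∣ 10, but 6 ∤ 10.

Only the reverse direction holds.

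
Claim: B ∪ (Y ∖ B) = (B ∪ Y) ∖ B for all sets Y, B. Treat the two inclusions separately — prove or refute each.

Reverse inclusion. Let x ∈ (B ∪ Y) ∖ B. Then x ∈ Y and x ∉ B, from which x ∈ B ∪ (Y ∖ B).

Forward inclusion. This inclusion fails. Take Y = ∅, B = {1}; then 1 ∈ B ∪ (Y ∖ B) but 1 ∉ (B ∪ Y) ∖ B.

Only the reverse inclusion holds.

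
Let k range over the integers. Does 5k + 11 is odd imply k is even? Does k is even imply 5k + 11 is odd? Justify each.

Both implications hold.

[⇒] Suppose 5k + 11 is odd. Since 5 is odd, 5k and k have the same parity, so 5k + 11 ≡ k + 11 (mod 2). As 11 is odd, 5k + 11 is odd exactly when k is even. Thus k is even.

[⇐] Conversely, suppose k is even; write k = 2j. Then 5k + 11 = 5·(2j) + 11 = 2·5j + 11, which is odd.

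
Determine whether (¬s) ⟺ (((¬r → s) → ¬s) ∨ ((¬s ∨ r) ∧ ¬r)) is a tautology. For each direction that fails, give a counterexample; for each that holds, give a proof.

Both directions hold; the statement is true.

(⟸) Assume the antecedent. If r is true, the antecedent forces (r = T, s = F), and ¬s holds there. If r is false, the antecedent forces (r = F, s = F), and ¬s holds there. Either way ¬s holds.

(⟹) Assume the antecedent. If r is true, the antecedent forces (r = T, s = F), and the consequent holds there. If r is false, the antecedent forces (r = F, s = F), and the consequent holds there. Either way the consequent holds.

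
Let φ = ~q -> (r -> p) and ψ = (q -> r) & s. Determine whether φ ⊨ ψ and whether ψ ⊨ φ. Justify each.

Forward direction. This fails. Under p = F, r = F, q = F, s = F, the left side is true but the right side is false.

Converse. This fails. Under p = F, r = T, q = F, s = T, the left side is false but the right side is true.

Neither implication holds.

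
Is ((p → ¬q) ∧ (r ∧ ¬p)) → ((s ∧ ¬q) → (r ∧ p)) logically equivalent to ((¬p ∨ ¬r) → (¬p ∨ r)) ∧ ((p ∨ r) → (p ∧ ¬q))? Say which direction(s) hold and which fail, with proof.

The forward direction fails; the converse holds.

(⟹) This fails. Under r = T, q = F, s = F, p = F, the left side is true but the right side is false.

(⟸) Assume the antecedent. If r is true, the antecedent forces (r = T, q = F, s = F, p = T) or (r = T, q = F, s = T, p = T), and the consequent holds there. If r is false, the consequent reduces to true regardless of the other variables. Either way the consequent holds.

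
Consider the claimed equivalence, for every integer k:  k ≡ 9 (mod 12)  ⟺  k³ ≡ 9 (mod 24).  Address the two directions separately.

The forward direction fails; the converse holds.

(⟹) This fails: take k = 21. Then 21 ≡ 9 (mod 12), but 21³ = 9261 ≡ 21 (mod 24), not 9.

(⟸) Conversely, the residues r modulo 24 with r³ ≡ 9 (mod 24) are exactly {9}, and each is ≡ 9 (mod 12).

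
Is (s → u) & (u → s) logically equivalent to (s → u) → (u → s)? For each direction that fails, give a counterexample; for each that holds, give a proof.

Not equivalent: only (⇒) holds.

[⇒] Assume the antecedent. If s is true, (s → u) → (u → s) reduces to true regardless of the other variables. If s is false, the antecedent forces (s = F, u = F), and (s → u) → (u → s) holds there. Either way (s → u) → (u → s) holds.

[⇐] This fails. Under s = T, u = F, the left side is false but the right side is true.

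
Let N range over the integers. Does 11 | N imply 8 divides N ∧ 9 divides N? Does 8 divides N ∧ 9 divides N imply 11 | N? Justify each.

Neither implication holds.

Forward direction. This fails: take N = 11. Certainly 11 ∣ 11, but 8 ∤ 11.

Converse. This fails: take N = 72. Both 8 ∣ 72 and 9 ∣ 72, yet 72 is not a multiple of 11 (since 72 = 6·11 + 6), so 11 ∤ 72.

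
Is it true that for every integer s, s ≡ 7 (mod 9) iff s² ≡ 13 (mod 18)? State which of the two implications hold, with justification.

Neither implication holds.

[⇒] This fails: take s = 16. Then 16 ≡ 7 (mod 9), but 16² = 256 ≡ 4 (mod 18), not 13.

[⇐] This fails: take s = 11. Then 11² = 121 ≡ 13 (mod 18), yet 11 ≡ 2 (mod 9), not 7.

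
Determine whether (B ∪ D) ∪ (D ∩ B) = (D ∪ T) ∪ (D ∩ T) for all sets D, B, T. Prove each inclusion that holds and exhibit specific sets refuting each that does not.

Both inclusions fail.

Forward inclusion. This inclusion fails. Take D = ∅, B = {1}, T = ∅; then 1 ∈ (B ∪ D) ∪ (D ∩ B) but 1 ∉ (D ∪ T) ∪ (D ∩ T).

Reverse inclusion. This inclusion fails. Take D = ∅, B = ∅, T = {1}; then 1 ∈ (D ∪ T) ∪ (D ∩ T) but 1 ∉ (B ∪ D) ∪ (D ∩ B).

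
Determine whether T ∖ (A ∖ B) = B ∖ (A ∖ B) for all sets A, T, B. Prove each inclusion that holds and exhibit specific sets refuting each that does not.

Both inclusions fail.

Forward inclusion. This inclusion fails. Take A = ∅, T = {1}, B = ∅; then 1 ∈ T ∖ (A ∖ B) but 1 ∉ B ∖ (A ∖ B).

Reverse inclusion. This inclusion fails. Take A = ∅, T = ∅, B = {1}; then 1 ∈ B ∖ (A ∖ B) but 1 ∉ T ∖ (A ∖ B).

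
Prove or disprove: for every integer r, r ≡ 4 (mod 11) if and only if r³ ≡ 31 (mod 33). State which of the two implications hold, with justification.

[⇐] The residues r modulo 33 with r³ ≡ 31 (mod 33) are exactly {4}, and each is ≡ 4 (mod 11).

[⇒] This fails: take r = 15. Then 15 ≡ 4 (mod 11), but 15³ = 3375 ≡ 9 (mod 33), not 31.

Only the reverse direction holds.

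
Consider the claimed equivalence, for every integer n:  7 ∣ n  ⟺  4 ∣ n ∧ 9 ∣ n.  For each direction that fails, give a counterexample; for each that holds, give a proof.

(→) This fails: take n = 7. Certainly 7 ∣ 7, but 4 ∤ 7.

(←) This fails: take n = 36. Both 4 ∣ 36 and 9 ∣ 36, yet 36 is not a multiple of 7 (since 36 = 5·7 + 1), so 7 ∤ 36.

Neither direction holds.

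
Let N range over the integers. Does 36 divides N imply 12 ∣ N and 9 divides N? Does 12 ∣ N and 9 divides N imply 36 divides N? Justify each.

(⟹) If 36 ∣ N, write N = 36q. Since 36 = 3·12, N = 12·(3q), so 12 ∣ N; and since 36 = 4·9, N = 9·(4q), so 9 ∣ N.

(⟸) Suppose 12 ∣ N and 9 ∣ N. Any common multiple of 12 and 9 is a multiple of their lcm; here lcm(12, 9) = 12·9/gcd(12, 9) = 108/3 = 36, so 36 ∣ N.

Both directions hold.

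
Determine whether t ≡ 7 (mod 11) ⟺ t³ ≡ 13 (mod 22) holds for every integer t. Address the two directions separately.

[⇒] This fails: take t = 18. Then 18 ≡ 7 (mod 11), but 18³ = 5832 ≡ 2 (mod 22), not 13.

[⇐] Conversely, the residues r modulo 22 with r³ ≡ 13 (mod 22) are exactly {7}, and each is ≡ 7 (mod 11).

The forward direction fails; the converse holds.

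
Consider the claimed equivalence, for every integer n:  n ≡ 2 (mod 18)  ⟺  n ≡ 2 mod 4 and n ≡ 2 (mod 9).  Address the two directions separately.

(⟹) This fails: n = 20 gives 20 ≡ 2 (mod 18) but 20 ≡ 0 (mod 4), so the conjunction on the right does not hold.

(⟸) Conversely, if n ≡ 2 (mod 4) and n ≡ 2 (mod 9), then by the Chinese remainder theorem n ≡ 2 (mod 36). Since 2 ≡ 2 (mod 18) and 18 ∣ 36, we get n ≡ 2 (mod 18).

Only the reverse direction holds.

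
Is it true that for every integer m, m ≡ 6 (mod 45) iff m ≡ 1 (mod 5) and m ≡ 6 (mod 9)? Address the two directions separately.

(→) Suppose m ≡ 6 (mod 45); write m = 45j + 6. Since 5 ∣ 45, reducing mod 5 gives m ≡ 6 ≡ 1 (mod 5); since 9 ∣ 45, reducing mod 9 gives m ≡ 6 (mod 9).

(←) Conversely, if m ≡ 1 (mod 5) and m ≡ 6 (mod 9), then by the Chinese remainder theorem m ≡ 6 (mod 45). This is exactly m ≡ 6 (mod 45).

Both directions hold.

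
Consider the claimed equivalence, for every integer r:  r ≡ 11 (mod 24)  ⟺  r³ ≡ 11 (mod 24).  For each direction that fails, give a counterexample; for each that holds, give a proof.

Equivalent; both directions hold.

(←) Suppose r³ ≡ 11 (mod 24). The only residue r in {0, …, 23} with r³ ≡ 11 (mod 24) is r = 11, so r ≡ 11 (mod 24).

(→) Suppose r ≡ 11 (mod 24). Write r = 24j + 11. Then (24j + 11)³ = 13824j³ + 19008j² + 8712j + 1331 = 24(576j³ + 792j² + 363j + 55) + 11, so r³ ≡ 11 (mod 24).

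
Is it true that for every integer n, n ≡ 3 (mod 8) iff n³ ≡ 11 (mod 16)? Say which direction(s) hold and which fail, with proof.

(⟸) The residues r modulo 16 with r³ ≡ 11 (mod 16) are exactly {3}, and each is ≡ 3 (mod 8).

(⟹) This fails: take n = 11. Then 11 ≡ 3 (mod 8), but 11³ = 1331 ≡ 3 (mod 16), not 11.

(⇒) fails; (⇐) holds.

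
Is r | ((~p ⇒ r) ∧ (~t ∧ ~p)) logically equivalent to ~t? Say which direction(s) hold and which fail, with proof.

(⟹) This fails. Under t = T, r = T, p = F, the left side is true but the right side is false.

(⟸) This fails. Under t = F, r = F, p = F, the left side is false but the right side is true.

Neither direction holds.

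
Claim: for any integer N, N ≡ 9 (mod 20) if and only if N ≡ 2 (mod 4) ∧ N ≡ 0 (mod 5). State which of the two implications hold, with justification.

(⟹) This fails: N = 9 gives 9 ≡ 9 (mod 20) but 9 ≡ 1 (mod 4), so the conjunction on the right does not hold.

(⟸) This fails: N = 10 satisfies both congruences on the right (10 ≡ 2 mod 4 and 10 ≡ 0 mod 5) yet 10 ≡ 10 (mod 20), not 9.

Neither implication holds.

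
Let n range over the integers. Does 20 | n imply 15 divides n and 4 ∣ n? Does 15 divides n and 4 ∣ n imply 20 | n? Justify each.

[⇒] This fails: take n = 20. Certainly 20 ∣ 20, but 15 ∤ 20.

[⇐] Suppose 15 ∣ n and 4 ∣ n. Any common multiple of 15 and 4 is a multiple of their lcm; here gcd(15, 4) = 1, so lcm(15, 4) = 15·4 = 60, so 60 ∣ n. Since 20 ∣ 60, it follows that 20 ∣ n.

Not equivalent: only (⇐) holds.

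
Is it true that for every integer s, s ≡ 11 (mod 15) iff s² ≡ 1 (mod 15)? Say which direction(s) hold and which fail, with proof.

Only the forward implication holds.

(→) Suppose s ≡ 11 (mod 15). Write s = 15j + 11. Then (15j + 11)² = 225j² + 330j + 121 = 15(15j² + 22j + 8) + 1, so s² ≡ 1 (mod 15).

(←) This fails: take s = 1. Then 1² = 1 ≡ 1 (mod 15), yet 1 ≡ 1 (mod 15), not 11.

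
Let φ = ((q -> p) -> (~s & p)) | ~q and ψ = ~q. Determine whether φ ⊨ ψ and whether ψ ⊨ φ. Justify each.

Only the reverse direction holds.

Forward direction. This fails. Under s = F, q = T, p = F, the left side is true but the right side is false.

Converse. Assume the antecedent. If s is true, the antecedent forces (s = T, q = F, p = F) or (s = T, q = F, p = T), and ((q -> p) -> (~s & p)) | ~q holds there. If s is false, ((q -> p) -> (~s & p)) | ~q reduces to true regardless of the other variables. Either way ((q -> p) -> (~s & p)) | ~q holds.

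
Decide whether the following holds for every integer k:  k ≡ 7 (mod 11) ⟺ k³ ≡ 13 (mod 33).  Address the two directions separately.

[⇐] The residues r modulo 33 with r³ ≡ 13 (mod 33) are exactly {7}, and each is ≡ 7 (mod 11).

[⇒] This fails: take k = 18. Then 18 ≡ 7 (mod 11), but 18³ = 5832 ≡ 24 (mod 33), not 13.

Only the converse holds.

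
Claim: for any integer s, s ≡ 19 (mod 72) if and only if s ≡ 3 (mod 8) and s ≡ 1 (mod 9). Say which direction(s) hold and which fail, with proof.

(⟹) Suppose s ≡ 19 (mod 72); write s = 72j + 19. Since 8 ∣ 72, reducing mod 8 gives s ≡ 19 ≡ 3 (mod 8); since 9 ∣ 72, reducing mod 9 gives s ≡ 19 ≡ 1 (mod 9).

(⟸) Conversely, if s ≡ 3 (mod 8) and s ≡ 1 (mod 9), then by the Chinese remainder theorem s ≡ 19 (mod 72). This is exactly s ≡ 19 (mod 72).

Both implications hold.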